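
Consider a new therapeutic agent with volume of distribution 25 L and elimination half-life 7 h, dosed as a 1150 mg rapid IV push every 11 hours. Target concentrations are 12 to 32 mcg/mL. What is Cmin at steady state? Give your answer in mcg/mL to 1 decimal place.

Over one 11-h interval, 11/7 ≈ 1.5714 half-lives elapse, leaving f ≈ 0.3365 of each dose.
Each bolus raises the concentration by D/Vd = 1150/25 ≈ 46.000 mcg/mL.
Steady-state trough Cmin,ss = C₀·f/(1−f) ≈ 46.000 × 0.3365/0.6635 ≈ 23.329 mcg/mL.
Trough 23.3 mcg/mL vs MEC 12 mcg/mL: adequate.

23.3 mcg/mL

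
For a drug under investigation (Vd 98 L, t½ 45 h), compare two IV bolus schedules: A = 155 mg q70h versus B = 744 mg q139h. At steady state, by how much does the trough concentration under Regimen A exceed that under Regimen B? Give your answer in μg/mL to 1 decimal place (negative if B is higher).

-0.2 μg/mL

Regimen A: f = (1/2)^(70/45) ≈ 0.3402; Cmin,ss = (155/98)·f/(1−f) ≈ 0.816 μg/mL.
Regimen B: f = (1/2)^(139/45) ≈ 0.1175; Cmin,ss = (744/98)·f/(1−f) ≈ 1.011 μg/mL.
Difference ≈ 0.816 − 1.011 ≈ -0.195 μg/mL.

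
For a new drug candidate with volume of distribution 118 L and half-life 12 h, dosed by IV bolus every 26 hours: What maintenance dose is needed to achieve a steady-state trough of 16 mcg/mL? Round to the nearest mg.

τ/t½ = 26/12 ≈ 2.1667, so f = (1/2)^(26/12) ≈ 0.222725.
Cmin,ss = (D/Vd)·f/(1−f), so D = Cmin,ss·Vd·(1−f)/f.
D = 16 × 118 × (1−f)/f ≈ 16 × 118 × 3.48984 ≈ 6588.82 mg.

6589 mg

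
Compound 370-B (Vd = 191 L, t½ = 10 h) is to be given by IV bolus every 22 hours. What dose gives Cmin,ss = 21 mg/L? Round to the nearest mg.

τ/t½ = 22/10 ≈ 2.2, so f = (1/2)^(22/10) ≈ 0.217638.
Cmin,ss = (D/Vd)·f/(1−f), so D = Cmin,ss·Vd·(1−f)/f.
D = 21 × 191 × (1−f)/f ≈ 21 × 191 × 3.59479 ≈ 14418.70 mg.

14419 mg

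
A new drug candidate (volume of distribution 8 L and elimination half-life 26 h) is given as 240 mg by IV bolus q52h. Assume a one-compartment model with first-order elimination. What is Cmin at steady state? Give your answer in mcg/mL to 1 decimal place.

The dosing interval is 2 half-lives, so f = 2^(−2) = 0.25.
Accumulation ratio R = 1/(1 − f) = 1/0.75 = 4/3.
Single-dose peak C₀ = D/Vd = 240/8 = 30 mcg/mL.
Steady-state peak Cmax,ss = C₀·R = 30 × 4/3 ≈ 40.000 mcg/mL.
Steady-state trough Cmin,ss = Cmax,ss·f ≈ 40.000 × 0.25 ≈ 10.000 mcg/mL.

10.0 mcg/mL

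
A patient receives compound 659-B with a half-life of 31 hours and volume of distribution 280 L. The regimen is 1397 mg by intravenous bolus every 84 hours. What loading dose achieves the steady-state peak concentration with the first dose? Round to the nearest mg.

1649 mg

f = (1/2)^(84/31) ≈ 0.152864; accumulation ratio R = 1/(1−f) ≈ 1.18045.
Loading dose to hit Cmax,ss on first dose: D_load = D_maint·R ≈ 1397 × 1.18045 ≈ 1649.09 mg.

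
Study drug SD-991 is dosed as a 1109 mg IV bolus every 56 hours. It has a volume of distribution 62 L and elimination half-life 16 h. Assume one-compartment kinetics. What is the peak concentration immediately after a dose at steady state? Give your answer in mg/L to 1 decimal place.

19.6 mg/L

τ/t½ = 56/16 ≈ 3.5, so fraction remaining f = (1/2)^(56/16) ≈ 0.0884.
Accumulation ratio R = 1/(1 − f) ≈ 1/0.9116 ≈ 1.0970.
Single-dose peak C₀ = D/Vd = 1109/62 ≈ 17.887 mg/L.
Cmax,ss = C₀/(1 − f) ≈ 17.887/0.9116 ≈ 19.622 mg/L.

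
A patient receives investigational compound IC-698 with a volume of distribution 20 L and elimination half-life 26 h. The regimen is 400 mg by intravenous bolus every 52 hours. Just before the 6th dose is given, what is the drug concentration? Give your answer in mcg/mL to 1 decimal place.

6.7 mcg/mL

f = (1/2)^(τ/t½) = (1/2)^(52/26) ≈ 0.2500.
C₀ = D/Vd = 400/20 ≈ 20.000 mcg/mL.
Before the 6th dose, 5 doses have been given. Superposition: Cmin = C₀·(f + f² + … + f^5).
≈ 20.000 × (0.2500 + 0.0625 + 0.0156 + 0.0039 + 0.0010) ≈ 20.000 × 0.3330 ≈ 6.660 mcg/mL.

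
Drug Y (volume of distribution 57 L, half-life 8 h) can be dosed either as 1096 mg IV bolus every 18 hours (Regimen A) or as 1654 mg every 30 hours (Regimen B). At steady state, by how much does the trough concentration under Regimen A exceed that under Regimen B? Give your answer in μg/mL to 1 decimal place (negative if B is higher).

2.8 μg/mL

Regimen A: f = (1/2)^(18/8) ≈ 0.2102; Cmin,ss = (1096/57)·f/(1−f) ≈ 5.117 μg/mL.
Regimen B: f = (1/2)^(30/8) ≈ 0.0743; Cmin,ss = (1654/57)·f/(1−f) ≈ 2.329 μg/mL.
Difference ≈ 5.117 − 2.329 ≈ 2.788 μg/mL.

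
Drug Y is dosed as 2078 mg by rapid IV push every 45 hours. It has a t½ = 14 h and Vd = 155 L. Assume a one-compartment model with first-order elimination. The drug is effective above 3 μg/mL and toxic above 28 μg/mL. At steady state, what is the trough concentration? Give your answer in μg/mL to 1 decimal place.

1.6 μg/mL

k = ln2/t½ = ln2/14 ≈ 0.049511 h⁻¹; fraction remaining f = e^(−kτ) = e^(−0.049511×45) ≈ 0.1077.
Accumulation ratio R = 1/(1 − f) ≈ 1/0.8923 ≈ 1.1207.
Each bolus raises the concentration by D/Vd = 2078/155 ≈ 13.406 μg/mL.
Steady-state peak Cmax,ss = C₀·R ≈ 13.406 × 1.1207 ≈ 15.024 μg/mL.
Steady-state trough Cmin,ss = Cmax,ss·f ≈ 15.024 × 0.1077 ≈ 1.618 μg/mL.
Trough 1.6 μg/mL vs MEC 3 μg/mL: subtherapeutic.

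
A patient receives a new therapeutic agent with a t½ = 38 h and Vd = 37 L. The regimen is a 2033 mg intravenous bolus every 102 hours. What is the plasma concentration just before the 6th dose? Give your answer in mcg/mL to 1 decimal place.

f = (1/2)^(τ/t½) = (1/2)^(102/38) ≈ 0.1556.
C₀ = D/Vd = 2033/37 ≈ 54.946 mcg/mL.
Before the 6th dose, 5 doses have been given. Superposition: Cmin = C₀·(f + f² + … + f^5).
≈ 54.946 × (0.1556 + 0.0242 + 0.0038 + 0.0006 + 0.0001) ≈ 54.946 × 0.1843 ≈ 10.127 mcg/mL.

10.1 mcg/mL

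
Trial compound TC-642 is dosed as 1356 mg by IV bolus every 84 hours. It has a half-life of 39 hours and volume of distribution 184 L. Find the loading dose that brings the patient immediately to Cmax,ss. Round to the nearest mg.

1749 mg

f = (1/2)^(84/39) ≈ 0.224713; accumulation ratio R = 1/(1−f) ≈ 1.28984.
Loading dose to hit Cmax,ss on first dose: D_load = D_maint·R ≈ 1356 × 1.28984 ≈ 1749.02 mg.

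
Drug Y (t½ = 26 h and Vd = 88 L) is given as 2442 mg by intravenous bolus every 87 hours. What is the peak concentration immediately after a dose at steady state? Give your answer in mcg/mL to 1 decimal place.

k = ln2/t½ = ln2/26 ≈ 0.026660 h⁻¹; fraction remaining f = e^(−kτ) = e^(−0.026660×87) ≈ 0.0983.
Accumulation ratio R = 1/(1 − f) ≈ 1/0.9017 ≈ 1.1090.
Single-dose peak C₀ = D/Vd = 2442/88 ≈ 27.750 mcg/mL.
Cmax,ss = C₀/(1 − f) ≈ 27.750/0.9017 ≈ 30.775 mcg/mL.

30.8 mcg/mL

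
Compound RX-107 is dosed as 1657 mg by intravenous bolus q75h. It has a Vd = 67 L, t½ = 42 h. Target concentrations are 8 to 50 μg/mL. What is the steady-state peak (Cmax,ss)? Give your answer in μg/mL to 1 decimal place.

34.8 μg/mL

τ/t½ = 75/42 ≈ 1.7857, so fraction remaining f = (1/2)^(75/42) ≈ 0.2900.
At steady state, accumulation factor R = 1/(1 − e^(−kτ)) ≈ 1.4085.
Each bolus raises the concentration by D/Vd = 1657/67 ≈ 24.731 μg/mL.
Steady-state peak Cmax,ss = C₀·R ≈ 24.731 × 1.4085 ≈ 34.834 μg/mL.
Peak 34.8 μg/mL vs MTC 50 μg/mL: below toxic threshold.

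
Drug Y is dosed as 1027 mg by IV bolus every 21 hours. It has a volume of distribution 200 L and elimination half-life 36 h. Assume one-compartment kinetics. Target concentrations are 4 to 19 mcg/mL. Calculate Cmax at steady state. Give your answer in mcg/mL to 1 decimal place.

τ/t½ = 21/36 ≈ 0.58333, so fraction remaining f = (1/2)^(21/36) ≈ 0.6674.
Accumulation ratio R = 1/(1 − f) ≈ 1/0.3326 ≈ 3.0066.
Each bolus raises the concentration by D/Vd = 1027/200 ≈ 5.135 mcg/mL.
Steady-state peak Cmax,ss = C₀·R ≈ 5.135 × 3.0066 ≈ 15.439 mcg/mL.
Peak 15.4 mcg/mL vs MTC 19 mcg/mL: below toxic threshold.

15.4 mcg/mL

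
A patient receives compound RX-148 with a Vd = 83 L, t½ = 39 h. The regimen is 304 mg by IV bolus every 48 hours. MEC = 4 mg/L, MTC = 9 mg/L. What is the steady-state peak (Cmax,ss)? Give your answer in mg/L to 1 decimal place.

6.4 mg/L

k = ln2/t½ = ln2/39 ≈ 0.017773 h⁻¹; fraction remaining f = e^(−kτ) = e^(−0.017773×48) ≈ 0.4261.
Accumulation ratio R = 1/(1 − f) ≈ 1/0.5739 ≈ 1.7425.
Each bolus raises the concentration by D/Vd = 304/83 ≈ 3.663 mg/L.
Steady-state peak Cmax,ss = C₀·R ≈ 3.663 × 1.7425 ≈ 6.383 mg/L.
Peak 6.4 mg/L vs MTC 9 mg/L: below toxic threshold.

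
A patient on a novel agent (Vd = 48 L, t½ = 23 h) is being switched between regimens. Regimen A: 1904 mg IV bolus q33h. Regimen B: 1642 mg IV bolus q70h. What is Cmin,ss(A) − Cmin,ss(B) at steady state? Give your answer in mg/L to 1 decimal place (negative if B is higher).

Regimen A: f = (1/2)^(33/23) ≈ 0.3699; Cmin,ss = (1904/48)·f/(1−f) ≈ 23.286 mg/L.
Regimen B: f = (1/2)^(70/23) ≈ 0.1213; Cmin,ss = (1642/48)·f/(1−f) ≈ 4.722 mg/L.
Difference ≈ 23.286 − 4.722 ≈ 18.564 mg/L.

18.6 mg/L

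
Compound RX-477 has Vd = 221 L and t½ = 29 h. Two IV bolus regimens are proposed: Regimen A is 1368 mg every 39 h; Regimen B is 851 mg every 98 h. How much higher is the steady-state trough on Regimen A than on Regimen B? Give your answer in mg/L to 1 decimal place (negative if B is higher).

Regimen A: f = (1/2)^(39/29) ≈ 0.3937; Cmin,ss = (1368/221)·f/(1−f) ≈ 4.019 mg/L.
Regimen B: f = (1/2)^(98/29) ≈ 0.0961; Cmin,ss = (851/221)·f/(1−f) ≈ 0.409 mg/L.
Difference ≈ 4.019 − 0.409 ≈ 3.610 mg/L.

3.6 mg/L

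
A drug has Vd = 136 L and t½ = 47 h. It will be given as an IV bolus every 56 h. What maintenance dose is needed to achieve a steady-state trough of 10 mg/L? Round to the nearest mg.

τ/t½ = 56/47 ≈ 1.1915, so f = (1/2)^(56/47) ≈ 0.437851.
Cmin,ss = (D/Vd)·f/(1−f), so D = Cmin,ss·Vd·(1−f)/f.
D = 10 × 136 × (1−f)/f ≈ 10 × 136 × 1.28388 ≈ 1746.08 mg.

1746 mg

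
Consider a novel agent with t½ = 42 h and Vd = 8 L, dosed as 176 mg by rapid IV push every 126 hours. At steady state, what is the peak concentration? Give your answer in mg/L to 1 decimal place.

The dosing interval is 3 half-lives, so f = 2^(−3) = 0.125.
Accumulation ratio R = 1/(1 − f) = 1/0.875 = 8/7.
Single-dose peak C₀ = D/Vd = 176/8 = 22 mg/L.
Steady-state peak Cmax,ss = C₀·R = 22 × 8/7 ≈ 25.143 mg/L.

25.1 mg/L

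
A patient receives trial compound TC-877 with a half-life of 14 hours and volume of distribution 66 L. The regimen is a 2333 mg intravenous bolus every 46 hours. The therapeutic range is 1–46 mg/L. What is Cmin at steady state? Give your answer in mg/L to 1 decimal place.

τ/t½ = 46/14 ≈ 3.2857, so fraction remaining f = (1/2)^(46/14) ≈ 0.1025.
Accumulation ratio R = 1/(1 − f) ≈ 1/0.8975 ≈ 1.1142.
Each bolus raises the concentration by D/Vd = 2333/66 ≈ 35.348 mg/L.
Steady-state peak Cmax,ss = C₀·R ≈ 35.348 × 1.1142 ≈ 39.385 mg/L.
One interval later, Cmin,ss = Cmax,ss·e^(−kτ) ≈ 39.385 × 0.1025 ≈ 4.037 mg/L.
Trough 4.0 mg/L vs MEC 1 mg/L: adequate.

4.0 mg/L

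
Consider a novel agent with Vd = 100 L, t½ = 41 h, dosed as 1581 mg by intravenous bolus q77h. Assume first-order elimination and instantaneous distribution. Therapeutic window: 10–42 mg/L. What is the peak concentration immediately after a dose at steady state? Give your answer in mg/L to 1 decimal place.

21.7 mg/L

Over one 77-h interval, 77/41 ≈ 1.878 half-lives elapse, leaving f ≈ 0.2721 of each dose.
At steady state, accumulation factor R = 1/(1 − e^(−kτ)) ≈ 1.3738.
Single-dose peak C₀ = D/Vd = 1581/100 ≈ 15.810 mg/L.
Steady-state peak Cmax,ss = C₀·R ≈ 15.810 × 1.3738 ≈ 21.720 mg/L.
Peak 21.7 mg/L vs MTC 42 mg/L: below toxic threshold.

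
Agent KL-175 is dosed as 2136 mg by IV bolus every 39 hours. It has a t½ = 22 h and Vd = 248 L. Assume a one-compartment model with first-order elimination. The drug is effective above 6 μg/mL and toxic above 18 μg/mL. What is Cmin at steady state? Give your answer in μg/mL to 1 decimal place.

τ/t½ = 39/22 ≈ 1.7727, so fraction remaining f = (1/2)^(39/22) ≈ 0.2927.
Accumulation ratio R = 1/(1 − f) ≈ 1/0.7073 ≈ 1.4138.
Single-dose peak C₀ = D/Vd = 2136/248 ≈ 8.613 μg/mL.
Cmax,ss = C₀/(1 − f) ≈ 8.613/0.7073 ≈ 12.177 μg/mL.
One interval later, Cmin,ss = Cmax,ss·e^(−kτ) ≈ 12.177 × 0.2927 ≈ 3.564 μg/mL.
Trough 3.6 μg/mL vs MEC 6 μg/mL: subtherapeutic.

3.6 μg/mL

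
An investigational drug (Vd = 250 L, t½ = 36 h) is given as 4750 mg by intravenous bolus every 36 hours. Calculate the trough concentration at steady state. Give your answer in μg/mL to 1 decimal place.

19.0 μg/mL

The dosing interval is 1 half-life, so f = 2^(−1) = 0.5.
At steady state, R = 1/(1 − 0.5) = 2/1.
Single-dose peak C₀ = D/Vd = 4750/250 = 19 μg/mL.
Steady-state peak Cmax,ss = C₀·R = 19 × 2/1 ≈ 38.000 μg/mL.
Steady-state trough Cmin,ss = Cmax,ss·f ≈ 38.000 × 0.5 ≈ 19.000 μg/mL.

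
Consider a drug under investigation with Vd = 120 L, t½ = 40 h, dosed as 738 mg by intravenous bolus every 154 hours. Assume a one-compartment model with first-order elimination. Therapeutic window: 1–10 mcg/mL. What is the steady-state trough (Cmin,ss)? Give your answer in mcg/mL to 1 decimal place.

Over one 154-h interval, 154/40 ≈ 3.85 half-lives elapse, leaving f ≈ 0.0693 of each dose.
Single-dose peak C₀ = D/Vd = 738/120 ≈ 6.150 mcg/mL.
Steady-state trough Cmin,ss = C₀·f/(1−f) ≈ 6.150 × 0.0693/0.9307 ≈ 0.458 mcg/mL.
Trough 0.5 mcg/mL vs MEC 1 mcg/mL: subtherapeutic.

0.5 mcg/mL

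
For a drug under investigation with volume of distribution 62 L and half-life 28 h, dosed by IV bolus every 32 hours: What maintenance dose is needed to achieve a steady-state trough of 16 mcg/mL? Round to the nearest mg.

1199 mg

τ/t½ = 32/28 ≈ 1.1429, so f = (1/2)^(32/28) ≈ 0.452862.
Cmin,ss = (D/Vd)·f/(1−f), so D = Cmin,ss·Vd·(1−f)/f.
D = 16 × 62 × (1−f)/f ≈ 16 × 62 × 1.20818 ≈ 1198.51 mg.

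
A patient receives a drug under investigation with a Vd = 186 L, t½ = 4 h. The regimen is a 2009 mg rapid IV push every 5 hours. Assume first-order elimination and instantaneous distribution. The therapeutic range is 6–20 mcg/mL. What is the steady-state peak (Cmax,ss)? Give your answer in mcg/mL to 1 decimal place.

18.6 mcg/mL

k = ln2/t½ = ln2/4 ≈ 0.173287 h⁻¹; fraction remaining f = e^(−kτ) = e^(−0.173287×5) ≈ 0.4204.
Accumulation ratio R = 1/(1 − f) ≈ 1/0.5796 ≈ 1.7253.
Each bolus raises the concentration by D/Vd = 2009/186 ≈ 10.801 mcg/mL.
Cmax,ss = C₀/(1 − f) ≈ 10.801/0.5796 ≈ 18.635 mcg/mL.
Peak 18.6 mcg/mL vs MTC 20 mcg/mL: below toxic threshold.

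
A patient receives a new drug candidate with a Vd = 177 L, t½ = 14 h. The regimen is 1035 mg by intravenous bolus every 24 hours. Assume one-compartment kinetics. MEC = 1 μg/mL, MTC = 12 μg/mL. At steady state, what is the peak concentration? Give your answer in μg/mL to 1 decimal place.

8.4 μg/mL

τ/t½ = 24/14 ≈ 1.7143, so fraction remaining f = (1/2)^(24/14) ≈ 0.3048.
At steady state, accumulation factor R = 1/(1 − e^(−kτ)) ≈ 1.4384.
Single-dose peak C₀ = D/Vd = 1035/177 ≈ 5.847 μg/mL.
Steady-state peak Cmax,ss = C₀·R ≈ 5.847 × 1.4384 ≈ 8.410 μg/mL.
Peak 8.4 μg/mL vs MTC 12 μg/mL: below toxic threshold.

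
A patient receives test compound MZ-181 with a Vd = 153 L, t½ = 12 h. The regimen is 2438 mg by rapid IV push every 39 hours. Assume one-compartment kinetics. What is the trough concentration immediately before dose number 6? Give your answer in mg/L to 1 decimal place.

1.9 mg/L

f = (1/2)^(τ/t½) = (1/2)^(39/12) ≈ 0.1051.
C₀ = D/Vd = 2438/153 ≈ 15.935 mg/L.
Before the 6th dose, 5 doses have been given. Superposition: Cmin = C₀·(f + f² + … + f^5).
≈ 15.935 × (0.1051 + 0.0110 + 0.0012 + 0.0001 + 0.0000) ≈ 15.935 × 0.1174 ≈ 1.871 mg/L.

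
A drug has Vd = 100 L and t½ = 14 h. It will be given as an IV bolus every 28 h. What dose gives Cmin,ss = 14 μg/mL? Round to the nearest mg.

4200 mg

τ/t½ = 28/14 ≈ 2, so f = (1/2)^(28/14) ≈ 0.250000.
Cmin,ss = (D/Vd)·f/(1−f), so D = Cmin,ss·Vd·(1−f)/f.
D = 14 × 100 × (1−f)/f ≈ 14 × 100 × 3.00000 ≈ 4200.00 mg.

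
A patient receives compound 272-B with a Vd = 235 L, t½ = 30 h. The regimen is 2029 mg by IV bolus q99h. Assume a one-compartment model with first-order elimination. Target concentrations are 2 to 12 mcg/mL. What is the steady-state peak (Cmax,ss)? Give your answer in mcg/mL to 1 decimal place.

k = ln2/t½ = ln2/30 ≈ 0.023105 h⁻¹; fraction remaining f = e^(−kτ) = e^(−0.023105×99) ≈ 0.1015.
At steady state, accumulation factor R = 1/(1 − e^(−kτ)) ≈ 1.1130.
Single-dose peak C₀ = D/Vd = 2029/235 ≈ 8.634 mcg/mL.
Cmax,ss = C₀/(1 − f) ≈ 8.634/0.8985 ≈ 9.609 mcg/mL.
Peak 9.6 mcg/mL vs MTC 12 mcg/mL: below toxic threshold.

9.6 mcg/mL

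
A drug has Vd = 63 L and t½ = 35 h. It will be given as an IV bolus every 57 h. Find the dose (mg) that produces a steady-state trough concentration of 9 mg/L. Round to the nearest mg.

1186 mg

τ/t½ = 57/35 ≈ 1.6286, so f = (1/2)^(57/35) ≈ 0.323408.
Cmin,ss = (D/Vd)·f/(1−f), so D = Cmin,ss·Vd·(1−f)/f.
D = 9 × 63 × (1−f)/f ≈ 9 × 63 × 2.09207 ≈ 1186.20 mg.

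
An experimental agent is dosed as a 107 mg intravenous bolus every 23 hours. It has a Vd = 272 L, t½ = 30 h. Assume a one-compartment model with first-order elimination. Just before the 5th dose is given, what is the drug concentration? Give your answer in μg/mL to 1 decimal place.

0.5 μg/mL

f = (1/2)^(τ/t½) = (1/2)^(23/30) ≈ 0.5878.
C₀ = D/Vd = 107/272 ≈ 0.393 μg/mL.
Before the 5th dose, 4 doses have been given. Superposition: Cmin = C₀·(f + f² + … + f^4).
≈ 0.393 × (0.5878 + 0.3455 + 0.2031 + 0.1194) ≈ 0.393 × 1.2558 ≈ 0.494 μg/mL.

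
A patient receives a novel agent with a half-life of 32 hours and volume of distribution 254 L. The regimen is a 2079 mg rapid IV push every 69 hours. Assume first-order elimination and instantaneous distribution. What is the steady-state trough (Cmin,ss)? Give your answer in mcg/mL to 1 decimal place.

2.4 mcg/mL

τ/t½ = 69/32 ≈ 2.1562, so fraction remaining f = (1/2)^(69/32) ≈ 0.2243.
At steady state, accumulation factor R = 1/(1 − e^(−kτ)) ≈ 1.2892.
Each bolus raises the concentration by D/Vd = 2079/254 ≈ 8.185 mcg/mL.
Cmax,ss = C₀/(1 − f) ≈ 8.185/0.7757 ≈ 10.552 mcg/mL.
One interval later, Cmin,ss = Cmax,ss·e^(−kτ) ≈ 10.552 × 0.2243 ≈ 2.367 mcg/mL.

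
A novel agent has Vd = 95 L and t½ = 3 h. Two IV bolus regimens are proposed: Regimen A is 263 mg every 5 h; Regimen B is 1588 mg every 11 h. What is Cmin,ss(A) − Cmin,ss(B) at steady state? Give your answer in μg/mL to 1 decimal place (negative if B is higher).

Regimen A: f = (1/2)^(5/3) ≈ 0.3150; Cmin,ss = (263/95)·f/(1−f) ≈ 1.273 μg/mL.
Regimen B: f = (1/2)^(11/3) ≈ 0.0787; Cmin,ss = (1588/95)·f/(1−f) ≈ 1.428 μg/mL.
Difference ≈ 1.273 − 1.428 ≈ -0.155 μg/mL.

-0.2 μg/mL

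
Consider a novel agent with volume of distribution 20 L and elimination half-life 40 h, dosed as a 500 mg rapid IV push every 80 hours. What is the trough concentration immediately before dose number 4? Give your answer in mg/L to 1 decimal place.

f = (1/2)^(τ/t½) = (1/2)^(80/40) ≈ 0.2500.
C₀ = D/Vd = 500/20 ≈ 25.000 mg/L.
Before the 4th dose, 3 doses have been given. Superposition: Cmin = C₀·(f + f² + … + f^3).
≈ 25.000 × (0.2500 + 0.0625 + 0.0156) ≈ 25.000 × 0.3281 ≈ 8.203 mg/L.

8.2 mg/L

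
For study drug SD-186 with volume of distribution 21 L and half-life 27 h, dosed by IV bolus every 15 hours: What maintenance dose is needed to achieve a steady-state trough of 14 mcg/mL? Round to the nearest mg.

138 mg

τ/t½ = 15/27 ≈ 0.55556, so f = (1/2)^(15/27) ≈ 0.680395.
Cmin,ss = (D/Vd)·f/(1−f), so D = Cmin,ss·Vd·(1−f)/f.
D = 14 × 21 × (1−f)/f ≈ 14 × 21 × 0.46973 ≈ 138.10 mg.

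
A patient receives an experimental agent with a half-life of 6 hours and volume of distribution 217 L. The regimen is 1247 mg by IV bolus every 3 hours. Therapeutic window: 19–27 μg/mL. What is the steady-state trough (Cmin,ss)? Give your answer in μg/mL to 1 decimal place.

13.9 μg/mL

k = ln2/t½ = ln2/6 ≈ 0.115525 h⁻¹; fraction remaining f = e^(−kτ) = e^(−0.115525×3) ≈ 0.7071.
Single-dose peak C₀ = D/Vd = 1247/217 ≈ 5.747 μg/mL.
Steady-state trough Cmin,ss = C₀·f/(1−f) ≈ 5.747 × 0.7071/0.2929 ≈ 13.874 μg/mL.
Trough 13.9 μg/mL vs MEC 19 μg/mL: subtherapeutic.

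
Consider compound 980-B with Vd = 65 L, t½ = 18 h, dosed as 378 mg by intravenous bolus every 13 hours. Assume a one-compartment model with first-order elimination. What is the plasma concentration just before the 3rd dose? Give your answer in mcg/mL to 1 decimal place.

f = (1/2)^(τ/t½) = (1/2)^(13/18) ≈ 0.6062.
C₀ = D/Vd = 378/65 ≈ 5.815 mcg/mL.
Before the 3rd dose, 2 doses have been given. Superposition: Cmin = C₀·(f + f²).
≈ 5.815 × (0.6062 + 0.3675) ≈ 5.815 × 0.9737 ≈ 5.662 mcg/mL.

5.7 mcg/mL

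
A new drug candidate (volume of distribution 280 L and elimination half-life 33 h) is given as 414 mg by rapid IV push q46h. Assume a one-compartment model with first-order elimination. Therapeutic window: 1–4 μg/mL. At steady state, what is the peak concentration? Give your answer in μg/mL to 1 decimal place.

2.4 μg/mL

τ/t½ = 46/33 ≈ 1.3939, so fraction remaining f = (1/2)^(46/33) ≈ 0.3805.
Accumulation ratio R = 1/(1 − f) ≈ 1/0.6195 ≈ 1.6142.
Single-dose peak C₀ = D/Vd = 414/280 ≈ 1.479 μg/mL.
Steady-state peak Cmax,ss = C₀·R ≈ 1.479 × 1.6142 ≈ 2.387 μg/mL.
Peak 2.4 μg/mL vs MTC 4 μg/mL: below toxic threshold.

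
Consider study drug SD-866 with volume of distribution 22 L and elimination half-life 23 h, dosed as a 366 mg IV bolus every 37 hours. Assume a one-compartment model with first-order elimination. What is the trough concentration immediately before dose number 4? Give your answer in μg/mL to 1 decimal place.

7.8 μg/mL

f = (1/2)^(τ/t½) = (1/2)^(37/23) ≈ 0.3279.
C₀ = D/Vd = 366/22 ≈ 16.636 μg/mL.
Before the 4th dose, 3 doses have been given. Superposition: Cmin = C₀·(f + f² + … + f^3).
≈ 16.636 × (0.3279 + 0.1075 + 0.0353) ≈ 16.636 × 0.4707 ≈ 7.831 μg/mL.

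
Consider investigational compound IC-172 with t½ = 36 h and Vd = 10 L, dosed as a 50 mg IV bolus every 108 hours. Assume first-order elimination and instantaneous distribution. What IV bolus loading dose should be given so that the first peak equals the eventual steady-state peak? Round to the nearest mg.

f = (1/2)^(108/36) ≈ 0.125000; accumulation ratio R = 1/(1−f) ≈ 1.14286.
Loading dose to hit Cmax,ss on first dose: D_load = D_maint·R ≈ 50 × 1.14286 ≈ 57.14 mg.

57 mg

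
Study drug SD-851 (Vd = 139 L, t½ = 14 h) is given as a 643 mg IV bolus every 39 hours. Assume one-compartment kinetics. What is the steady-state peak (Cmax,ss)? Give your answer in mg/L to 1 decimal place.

5.4 mg/L

Over one 39-h interval, 39/14 ≈ 2.7857 half-lives elapse, leaving f ≈ 0.1450 of each dose.
Accumulation ratio R = 1/(1 − f) ≈ 1/0.8550 ≈ 1.1696.
Single-dose peak C₀ = D/Vd = 643/139 ≈ 4.626 mg/L.
Cmax,ss = C₀/(1 − f) ≈ 4.626/0.8550 ≈ 5.411 mg/L.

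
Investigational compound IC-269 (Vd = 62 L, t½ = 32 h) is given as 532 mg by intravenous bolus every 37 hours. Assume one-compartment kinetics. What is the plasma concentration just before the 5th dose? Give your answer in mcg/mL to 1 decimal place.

f = (1/2)^(τ/t½) = (1/2)^(37/32) ≈ 0.4487.
C₀ = D/Vd = 532/62 ≈ 8.581 mcg/mL.
Before the 5th dose, 4 doses have been given. Superposition: Cmin = C₀·(f + f² + … + f^4).
≈ 8.581 × (0.4487 + 0.2013 + 0.0903 + 0.0405) ≈ 8.581 × 0.7808 ≈ 6.700 mcg/mL.

6.7 mcg/mL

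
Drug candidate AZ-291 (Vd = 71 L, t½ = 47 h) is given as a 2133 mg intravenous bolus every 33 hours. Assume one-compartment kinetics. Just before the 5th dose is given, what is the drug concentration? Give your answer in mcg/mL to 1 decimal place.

f = (1/2)^(τ/t½) = (1/2)^(33/47) ≈ 0.6147.
C₀ = D/Vd = 2133/71 ≈ 30.042 mcg/mL.
Before the 5th dose, 4 doses have been given. Superposition: Cmin = C₀·(f + f² + … + f^4).
≈ 30.042 × (0.6147 + 0.3779 + 0.2323 + 0.1428) ≈ 30.042 × 1.3677 ≈ 41.088 mcg/mL.

41.1 mcg/mL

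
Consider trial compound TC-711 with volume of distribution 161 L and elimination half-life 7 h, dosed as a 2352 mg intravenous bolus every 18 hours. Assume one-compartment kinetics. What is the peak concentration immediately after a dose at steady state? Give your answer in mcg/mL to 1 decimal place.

17.6 mcg/mL

Over one 18-h interval, 18/7 ≈ 2.5714 half-lives elapse, leaving f ≈ 0.1682 of each dose.
Accumulation ratio R = 1/(1 − f) ≈ 1/0.8318 ≈ 1.2022.
Single-dose peak C₀ = D/Vd = 2352/161 ≈ 14.609 mcg/mL.
Steady-state peak Cmax,ss = C₀·R ≈ 14.609 × 1.2022 ≈ 17.563 mcg/mL.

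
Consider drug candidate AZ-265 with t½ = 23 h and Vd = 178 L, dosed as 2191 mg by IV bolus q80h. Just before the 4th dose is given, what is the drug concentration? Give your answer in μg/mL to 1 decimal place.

1.2 μg/mL

f = (1/2)^(τ/t½) = (1/2)^(80/23) ≈ 0.0897.
C₀ = D/Vd = 2191/178 ≈ 12.309 μg/mL.
Before the 4th dose, 3 doses have been given. Superposition: Cmin = C₀·(f + f² + … + f^3).
≈ 12.309 × (0.0897 + 0.0080 + 0.0007) ≈ 12.309 × 0.0984 ≈ 1.211 μg/mL.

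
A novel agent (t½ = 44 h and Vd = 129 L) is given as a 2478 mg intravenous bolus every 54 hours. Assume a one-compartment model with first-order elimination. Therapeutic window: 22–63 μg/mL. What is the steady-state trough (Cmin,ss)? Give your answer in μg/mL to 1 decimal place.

k = ln2/t½ = ln2/44 ≈ 0.015753 h⁻¹; fraction remaining f = e^(−kτ) = e^(−0.015753×54) ≈ 0.4271.
At steady state, accumulation factor R = 1/(1 − e^(−kτ)) ≈ 1.7455.
Each bolus raises the concentration by D/Vd = 2478/129 ≈ 19.209 μg/mL.
Cmax,ss = C₀/(1 − f) ≈ 19.209/0.5729 ≈ 33.529 μg/mL.
One interval later, Cmin,ss = Cmax,ss·e^(−kτ) ≈ 33.529 × 0.4271 ≈ 14.320 μg/mL.
Trough 14.3 μg/mL vs MEC 22 μg/mL: subtherapeutic.

14.3 μg/mL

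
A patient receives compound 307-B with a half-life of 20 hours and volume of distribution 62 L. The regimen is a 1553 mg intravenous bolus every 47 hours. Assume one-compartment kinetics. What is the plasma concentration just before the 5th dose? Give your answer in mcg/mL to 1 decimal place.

f = (1/2)^(τ/t½) = (1/2)^(47/20) ≈ 0.1961.
C₀ = D/Vd = 1553/62 ≈ 25.048 mcg/mL.
Before the 5th dose, 4 doses have been given. Superposition: Cmin = C₀·(f + f² + … + f^4).
≈ 25.048 × (0.1961 + 0.0385 + 0.0075 + 0.0015) ≈ 25.048 × 0.2436 ≈ 6.102 mcg/mL.

6.1 mcg/mL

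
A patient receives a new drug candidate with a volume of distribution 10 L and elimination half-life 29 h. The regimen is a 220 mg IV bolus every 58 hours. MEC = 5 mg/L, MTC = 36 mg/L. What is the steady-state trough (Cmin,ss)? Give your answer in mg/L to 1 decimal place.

7.3 mg/L

τ = 58 h = 2 half-lives, so f = (1/2)^2 = 0.25.
Accumulation ratio R = 1/(1 − f) = 1/0.75 = 4/3.
Single-dose peak C₀ = D/Vd = 220/10 = 22 mg/L.
Steady-state peak Cmax,ss = C₀·R = 22 × 4/3 ≈ 29.333 mg/L.
Steady-state trough Cmin,ss = Cmax,ss·f ≈ 29.333 × 0.25 ≈ 7.333 mg/L.
Trough 7.3 mg/L vs MEC 5 mg/L: adequate.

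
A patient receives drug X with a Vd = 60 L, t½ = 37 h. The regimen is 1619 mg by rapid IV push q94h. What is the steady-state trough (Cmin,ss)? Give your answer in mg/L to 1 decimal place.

5.6 mg/L

τ/t½ = 94/37 ≈ 2.5405, so fraction remaining f = (1/2)^(94/37) ≈ 0.1719.
Accumulation ratio R = 1/(1 − f) ≈ 1/0.8281 ≈ 1.2076.
Each bolus raises the concentration by D/Vd = 1619/60 ≈ 26.983 mg/L.
Cmax,ss = C₀/(1 − f) ≈ 26.983/0.8281 ≈ 32.584 mg/L.
Steady-state trough Cmin,ss = Cmax,ss·f ≈ 32.584 × 0.1719 ≈ 5.601 mg/L.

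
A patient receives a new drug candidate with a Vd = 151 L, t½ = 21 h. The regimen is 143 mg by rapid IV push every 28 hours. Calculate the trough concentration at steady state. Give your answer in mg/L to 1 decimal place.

0.6 mg/L

k = ln2/t½ = ln2/21 ≈ 0.033007 h⁻¹; fraction remaining f = e^(−kτ) = e^(−0.033007×28) ≈ 0.3969.
Accumulation ratio R = 1/(1 − f) ≈ 1/0.6031 ≈ 1.6581.
Each bolus raises the concentration by D/Vd = 143/151 ≈ 0.947 mg/L.
Cmax,ss = C₀/(1 − f) ≈ 0.947/0.6031 ≈ 1.570 mg/L.
Steady-state trough Cmin,ss = Cmax,ss·f ≈ 1.570 × 0.3969 ≈ 0.623 mg/L.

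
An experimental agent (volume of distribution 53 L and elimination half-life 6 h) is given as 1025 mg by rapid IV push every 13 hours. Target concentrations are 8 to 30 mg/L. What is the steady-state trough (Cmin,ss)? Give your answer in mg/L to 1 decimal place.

5.5 mg/L

k = ln2/t½ = ln2/6 ≈ 0.115525 h⁻¹; fraction remaining f = e^(−kτ) = e^(−0.115525×13) ≈ 0.2227.
At steady state, accumulation factor R = 1/(1 − e^(−kτ)) ≈ 1.2865.
Each bolus raises the concentration by D/Vd = 1025/53 ≈ 19.340 mg/L.
Steady-state peak Cmax,ss = C₀·R ≈ 19.340 × 1.2865 ≈ 24.881 mg/L.
One interval later, Cmin,ss = Cmax,ss·e^(−kτ) ≈ 24.881 × 0.2227 ≈ 5.541 mg/L.
Trough 5.5 mg/L vs MEC 8 mg/L: subtherapeutic.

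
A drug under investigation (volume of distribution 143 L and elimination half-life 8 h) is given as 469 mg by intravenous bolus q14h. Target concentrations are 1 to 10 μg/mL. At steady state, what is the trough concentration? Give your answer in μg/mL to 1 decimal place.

τ/t½ = 14/8 ≈ 1.75, so fraction remaining f = (1/2)^(14/8) ≈ 0.2973.
Accumulation ratio R = 1/(1 − f) ≈ 1/0.7027 ≈ 1.4231.
Single-dose peak C₀ = D/Vd = 469/143 ≈ 3.280 μg/mL.
Cmax,ss = C₀/(1 − f) ≈ 3.280/0.7027 ≈ 4.668 μg/mL.
Steady-state trough Cmin,ss = Cmax,ss·f ≈ 4.668 × 0.2973 ≈ 1.388 μg/mL.
Trough 1.4 μg/mL vs MEC 1 μg/mL: adequate.

1.4 μg/mL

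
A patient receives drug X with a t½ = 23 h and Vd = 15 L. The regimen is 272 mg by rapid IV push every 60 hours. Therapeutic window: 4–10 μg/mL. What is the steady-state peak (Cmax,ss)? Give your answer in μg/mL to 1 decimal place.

21.7 μg/mL

k = ln2/t½ = ln2/23 ≈ 0.030137 h⁻¹; fraction remaining f = e^(−kτ) = e^(−0.030137×60) ≈ 0.1639.
Accumulation ratio R = 1/(1 − f) ≈ 1/0.8361 ≈ 1.1960.
Each bolus raises the concentration by D/Vd = 272/15 ≈ 18.133 μg/mL.
Steady-state peak Cmax,ss = C₀·R ≈ 18.133 × 1.1960 ≈ 21.687 μg/mL.
Peak 21.7 μg/mL vs MTC 10 μg/mL: exceeds toxic threshold.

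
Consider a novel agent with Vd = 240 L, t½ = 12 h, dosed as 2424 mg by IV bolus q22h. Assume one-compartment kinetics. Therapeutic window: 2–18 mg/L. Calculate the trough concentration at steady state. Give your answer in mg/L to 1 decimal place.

3.9 mg/L

Over one 22-h interval, 22/12 ≈ 1.8333 half-lives elapse, leaving f ≈ 0.2806 of each dose.
Each bolus raises the concentration by D/Vd = 2424/240 ≈ 10.100 mg/L.
Steady-state trough Cmin,ss = C₀·f/(1−f) ≈ 10.100 × 0.2806/0.7194 ≈ 3.939 mg/L.
Trough 3.9 mg/L vs MEC 2 mg/L: adequate.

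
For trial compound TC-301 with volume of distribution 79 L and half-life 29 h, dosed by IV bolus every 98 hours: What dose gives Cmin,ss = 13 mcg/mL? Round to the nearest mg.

9660 mg

τ/t½ = 98/29 ≈ 3.3793, so f = (1/2)^(98/29) ≈ 0.096101.
Cmin,ss = (D/Vd)·f/(1−f), so D = Cmin,ss·Vd·(1−f)/f.
D = 13 × 79 × (1−f)/f ≈ 13 × 79 × 9.40572 ≈ 9659.67 mg.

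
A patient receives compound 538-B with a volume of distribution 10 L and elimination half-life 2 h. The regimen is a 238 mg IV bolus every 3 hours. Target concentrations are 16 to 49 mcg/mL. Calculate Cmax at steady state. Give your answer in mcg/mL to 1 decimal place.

36.8 mcg/mL

τ/t½ = 3/2 ≈ 1.5, so fraction remaining f = (1/2)^(3/2) ≈ 0.3536.
At steady state, accumulation factor R = 1/(1 − e^(−kτ)) ≈ 1.5470.
Each bolus raises the concentration by D/Vd = 238/10 ≈ 23.800 mcg/mL.
Cmax,ss = C₀/(1 − f) ≈ 23.800/0.6464 ≈ 36.819 mcg/mL.
Peak 36.8 mcg/mL vs MTC 49 mcg/mL: below toxic threshold.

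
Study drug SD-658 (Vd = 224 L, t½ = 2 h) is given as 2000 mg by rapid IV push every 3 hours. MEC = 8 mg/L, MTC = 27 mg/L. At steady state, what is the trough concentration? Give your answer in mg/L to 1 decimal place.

Over one 3-h interval, 3/2 ≈ 1.5 half-lives elapse, leaving f ≈ 0.3536 of each dose.
Each bolus raises the concentration by D/Vd = 2000/224 ≈ 8.929 mg/L.
Steady-state trough Cmin,ss = C₀·f/(1−f) ≈ 8.929 × 0.3536/0.6464 ≈ 4.884 mg/L.
Trough 4.9 mg/L vs MEC 8 mg/L: subtherapeutic.

4.9 mg/L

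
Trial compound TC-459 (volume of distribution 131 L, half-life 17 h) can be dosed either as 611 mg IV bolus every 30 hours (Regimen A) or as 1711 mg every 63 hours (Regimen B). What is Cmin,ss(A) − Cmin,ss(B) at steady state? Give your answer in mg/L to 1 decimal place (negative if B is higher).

Regimen A: f = (1/2)^(30/17) ≈ 0.2943; Cmin,ss = (611/131)·f/(1−f) ≈ 1.945 mg/L.
Regimen B: f = (1/2)^(63/17) ≈ 0.0766; Cmin,ss = (1711/131)·f/(1−f) ≈ 1.083 mg/L.
Difference ≈ 1.945 − 1.083 ≈ 0.862 mg/L.

0.9 mg/L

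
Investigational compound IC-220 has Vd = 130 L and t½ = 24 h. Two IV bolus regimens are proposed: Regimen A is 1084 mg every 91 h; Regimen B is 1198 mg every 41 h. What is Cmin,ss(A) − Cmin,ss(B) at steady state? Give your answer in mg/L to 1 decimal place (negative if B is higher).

Regimen A: f = (1/2)^(91/24) ≈ 0.0722; Cmin,ss = (1084/130)·f/(1−f) ≈ 0.649 mg/L.
Regimen B: f = (1/2)^(41/24) ≈ 0.3060; Cmin,ss = (1198/130)·f/(1−f) ≈ 4.063 mg/L.
Difference ≈ 0.649 − 4.063 ≈ -3.414 mg/L.

-3.4 mg/L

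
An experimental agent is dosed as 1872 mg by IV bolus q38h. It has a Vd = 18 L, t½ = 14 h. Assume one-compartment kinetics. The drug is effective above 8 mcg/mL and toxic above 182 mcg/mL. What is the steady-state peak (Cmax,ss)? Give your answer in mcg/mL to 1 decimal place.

Over one 38-h interval, 38/14 ≈ 2.7143 half-lives elapse, leaving f ≈ 0.1524 of each dose.
Accumulation ratio R = 1/(1 − f) ≈ 1/0.8476 ≈ 1.1798.
Each bolus raises the concentration by D/Vd = 1872/18 ≈ 104.000 mcg/mL.
Steady-state peak Cmax,ss = C₀·R ≈ 104.000 × 1.1798 ≈ 122.699 mcg/mL.
Peak 122.7 mcg/mL vs MTC 182 mcg/mL: below toxic threshold.

122.7 mcg/mL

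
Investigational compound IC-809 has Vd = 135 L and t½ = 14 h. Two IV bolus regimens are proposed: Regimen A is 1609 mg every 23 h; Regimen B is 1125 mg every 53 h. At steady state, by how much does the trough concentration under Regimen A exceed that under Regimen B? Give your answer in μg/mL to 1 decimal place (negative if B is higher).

5.0 μg/mL

Regimen A: f = (1/2)^(23/14) ≈ 0.3202; Cmin,ss = (1609/135)·f/(1−f) ≈ 5.614 μg/mL.
Regimen B: f = (1/2)^(53/14) ≈ 0.0725; Cmin,ss = (1125/135)·f/(1−f) ≈ 0.651 μg/mL.
Difference ≈ 5.614 − 0.651 ≈ 4.963 μg/mL.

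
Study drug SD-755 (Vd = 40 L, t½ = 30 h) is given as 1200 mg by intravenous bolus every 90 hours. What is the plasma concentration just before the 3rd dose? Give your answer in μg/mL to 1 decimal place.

f = (1/2)^(τ/t½) = (1/2)^(90/30) ≈ 0.1250.
C₀ = D/Vd = 1200/40 ≈ 30.000 μg/mL.
Before the 3rd dose, 2 doses have been given. Superposition: Cmin = C₀·(f + f²).
≈ 30.000 × (0.1250 + 0.0156) ≈ 30.000 × 0.1406 ≈ 4.218 μg/mL.

4.2 μg/mL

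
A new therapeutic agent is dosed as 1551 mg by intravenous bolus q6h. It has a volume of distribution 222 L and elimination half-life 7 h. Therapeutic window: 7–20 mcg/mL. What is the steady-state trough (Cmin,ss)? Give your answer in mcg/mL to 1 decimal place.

8.6 mcg/mL

τ/t½ = 6/7 ≈ 0.85714, so fraction remaining f = (1/2)^(6/7) ≈ 0.5520.
Single-dose peak C₀ = D/Vd = 1551/222 ≈ 6.986 mcg/mL.
Steady-state trough Cmin,ss = C₀·f/(1−f) ≈ 6.986 × 0.5520/0.4480 ≈ 8.608 mcg/mL.
Trough 8.6 mcg/mL vs MEC 7 mcg/mL: adequate.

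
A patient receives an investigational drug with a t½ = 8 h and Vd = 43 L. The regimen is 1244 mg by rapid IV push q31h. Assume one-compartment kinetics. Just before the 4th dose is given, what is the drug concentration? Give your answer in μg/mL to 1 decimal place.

2.1 μg/mL

f = (1/2)^(τ/t½) = (1/2)^(31/8) ≈ 0.0682.
C₀ = D/Vd = 1244/43 ≈ 28.930 μg/mL.
Before the 4th dose, 3 doses have been given. Superposition: Cmin = C₀·(f + f² + … + f^3).
≈ 28.930 × (0.0682 + 0.0047 + 0.0003) ≈ 28.930 × 0.0732 ≈ 2.118 μg/mL.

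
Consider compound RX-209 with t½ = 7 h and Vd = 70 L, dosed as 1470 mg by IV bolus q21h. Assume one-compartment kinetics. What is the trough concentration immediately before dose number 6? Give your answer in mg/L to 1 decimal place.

f = (1/2)^(τ/t½) = (1/2)^(21/7) ≈ 0.1250.
C₀ = D/Vd = 1470/70 ≈ 21.000 mg/L.
Before the 6th dose, 5 doses have been given. Superposition: Cmin = C₀·(f + f² + … + f^5).
≈ 21.000 × (0.1250 + 0.0156 + 0.0020 + 0.0002 + 0.0000) ≈ 21.000 × 0.1428 ≈ 2.999 mg/L.

3.0 mg/L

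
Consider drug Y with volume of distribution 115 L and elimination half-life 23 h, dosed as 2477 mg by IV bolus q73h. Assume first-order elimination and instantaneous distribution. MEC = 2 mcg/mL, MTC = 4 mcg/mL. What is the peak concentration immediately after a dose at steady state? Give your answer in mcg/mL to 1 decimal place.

k = ln2/t½ = ln2/23 ≈ 0.030137 h⁻¹; fraction remaining f = e^(−kτ) = e^(−0.030137×73) ≈ 0.1108.
At steady state, accumulation factor R = 1/(1 − e^(−kτ)) ≈ 1.1246.
Each bolus raises the concentration by D/Vd = 2477/115 ≈ 21.539 mcg/mL.
Steady-state peak Cmax,ss = C₀·R ≈ 21.539 × 1.1246 ≈ 24.223 mcg/mL.
Peak 24.2 mcg/mL vs MTC 4 mcg/mL: exceeds toxic threshold.

24.2 mcg/mL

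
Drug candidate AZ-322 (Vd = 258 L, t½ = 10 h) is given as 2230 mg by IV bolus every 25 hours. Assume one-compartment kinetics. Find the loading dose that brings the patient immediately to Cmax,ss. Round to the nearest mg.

f = (1/2)^(25/10) ≈ 0.176777; accumulation ratio R = 1/(1−f) ≈ 1.21474.
Loading dose to hit Cmax,ss on first dose: D_load = D_maint·R ≈ 2230 × 1.21474 ≈ 2708.87 mg.

2709 mg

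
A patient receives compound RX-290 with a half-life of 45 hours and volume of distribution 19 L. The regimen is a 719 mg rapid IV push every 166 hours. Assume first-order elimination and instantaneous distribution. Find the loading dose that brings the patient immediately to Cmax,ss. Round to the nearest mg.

779 mg

f = (1/2)^(166/45) ≈ 0.077541; accumulation ratio R = 1/(1−f) ≈ 1.08406.
Loading dose to hit Cmax,ss on first dose: D_load = D_maint·R ≈ 719 × 1.08406 ≈ 779.44 mg.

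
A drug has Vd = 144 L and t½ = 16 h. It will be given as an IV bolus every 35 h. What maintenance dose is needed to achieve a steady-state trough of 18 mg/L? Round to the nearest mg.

τ/t½ = 35/16 ≈ 2.1875, so f = (1/2)^(35/16) ≈ 0.219532.
Cmin,ss = (D/Vd)·f/(1−f), so D = Cmin,ss·Vd·(1−f)/f.
D = 18 × 144 × (1−f)/f ≈ 18 × 144 × 3.55514 ≈ 9214.92 mg.

9215 mg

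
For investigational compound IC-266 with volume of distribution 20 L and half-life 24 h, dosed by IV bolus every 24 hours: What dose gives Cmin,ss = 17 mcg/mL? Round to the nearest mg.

τ/t½ = 24/24 ≈ 1, so f = (1/2)^(24/24) ≈ 0.500000.
Cmin,ss = (D/Vd)·f/(1−f), so D = Cmin,ss·Vd·(1−f)/f.
D = 17 × 20 × (1−f)/f ≈ 17 × 20 × 1.00000 ≈ 340.00 mg.

340 mg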